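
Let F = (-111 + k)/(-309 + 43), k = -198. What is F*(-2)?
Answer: -309/133 ≈ -2.3233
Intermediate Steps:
F = 309/266 (F = (-111 - 198)/(-309 + 43) = -309/(-266) = -309*(-1/266) = 309/266 ≈ 1.1617)
F*(-2) = (309/266)*(-2) = -309/133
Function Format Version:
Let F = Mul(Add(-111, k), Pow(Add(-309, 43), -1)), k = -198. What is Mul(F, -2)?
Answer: Rational(-309, 133) ≈ -2.3233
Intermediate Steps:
F = Rational(309, 266) (F = Mul(Add(-111, -198), Pow(Add(-309, 43), -1)) = Mul(-309, Pow(-266, -1)) = Mul(-309, Rational(-1, 266)) = Rational(309, 266) ≈ 1.1617)
Mul(F, -2) = Mul(Rational(309, 266), -2) = Rational(-309, 133)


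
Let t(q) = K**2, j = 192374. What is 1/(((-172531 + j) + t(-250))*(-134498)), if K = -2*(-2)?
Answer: -1/2670995782 ≈ -3.7439e-10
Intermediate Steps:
K = 4
t(q) = 16 (t(q) = 4**2 = 16)
1/(((-172531 + j) + t(-250))*(-134498)) = 1/(((-172531 + 192374) + 16)*(-134498)) = -1/134498/(19843 + 16) = -1/134498/19859 = (1/19859)*(-1/134498) = -1/2670995782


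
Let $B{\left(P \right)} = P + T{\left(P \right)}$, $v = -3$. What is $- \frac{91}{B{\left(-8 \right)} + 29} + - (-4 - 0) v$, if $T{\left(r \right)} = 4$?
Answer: $- \frac{391}{25} \approx -15.64$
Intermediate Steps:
$B{\left(P \right)} = 4 + P$ ($B{\left(P \right)} = P + 4 = 4 + P$)
$- \frac{91}{B{\left(-8 \right)} + 29} + - (-4 - 0) v = - \frac{91}{\left(4 - 8\right) + 29} + - (-4 - 0) \left(-3\right) = - \frac{91}{-4 + 29} + - (-4 + 0) \left(-3\right) = - \frac{91}{25} + \left(-1\right) \left(-4\right) \left(-3\right) = \left(-91\right) \frac{1}{25} + 4 \left(-3\right) = - \frac{91}{25} - 12 = - \frac{391}{25}$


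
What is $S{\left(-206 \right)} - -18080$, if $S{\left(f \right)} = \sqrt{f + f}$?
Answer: $18080 + 2 i \sqrt{103} \approx 18080.0 + 20.298 i$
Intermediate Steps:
$S{\left(f \right)} = \sqrt{2} \sqrt{f}$ ($S{\left(f \right)} = \sqrt{2 f} = \sqrt{2} \sqrt{f}$)
$S{\left(-206 \right)} - -18080 = \sqrt{2} \sqrt{-206} - -18080 = \sqrt{2} i \sqrt{206} + 18080 = 2 i \sqrt{103} + 18080 = 18080 + 2 i \sqrt{103}$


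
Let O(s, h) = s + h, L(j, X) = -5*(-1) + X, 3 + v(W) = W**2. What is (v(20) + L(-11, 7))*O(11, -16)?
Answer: -2045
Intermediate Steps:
v(W) = -3 + W**2
L(j, X) = 5 + X
O(s, h) = h + s
(v(20) + L(-11, 7))*O(11, -16) = ((-3 + 20**2) + (5 + 7))*(-16 + 11) = ((-3 + 400) + 12)*(-5) = (397 + 12)*(-5) = 409*(-5) = -2045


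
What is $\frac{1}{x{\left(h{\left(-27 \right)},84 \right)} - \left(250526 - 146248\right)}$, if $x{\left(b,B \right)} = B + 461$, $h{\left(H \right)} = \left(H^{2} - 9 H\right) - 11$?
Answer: $- \frac{1}{103733} \approx -9.6401 \cdot 10^{-6}$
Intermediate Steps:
$h{\left(H \right)} = -11 + H^{2} - 9 H$
$x{\left(b,B \right)} = 461 + B$
$\frac{1}{x{\left(h{\left(-27 \right)},84 \right)} - \left(250526 - 146248\right)} = \frac{1}{\left(461 + 84\right) - \left(250526 - 146248\right)} = \frac{1}{545 - 104278} = \frac{1}{-103733} = - \frac{1}{103733}$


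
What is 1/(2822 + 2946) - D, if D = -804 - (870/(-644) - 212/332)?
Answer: 8831029505/11011112 ≈ 802.01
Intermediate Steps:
D = -21434533/26726 (D = -804 - (870*(-1/644) - 212*1/332) = -804 - (-435/322 - 53/83) = -804 - 1*(-53171/26726) = -804 + 53171/26726 = -21434533/26726 ≈ -802.01)
1/(2822 + 2946) - D = 1/(2822 + 2946) - 1*(-21434533/26726) = 1/5768 + 21434533/26726 = 8831029505/11011112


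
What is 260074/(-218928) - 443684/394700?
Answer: -24973257319/10801360200 ≈ -2.3120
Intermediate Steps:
260074/(-218928) - 443684/394700 = 260074*(-1/218928) - 443684*1/394700 = -130037/109464 - 110921/98675 = -24973257319/10801360200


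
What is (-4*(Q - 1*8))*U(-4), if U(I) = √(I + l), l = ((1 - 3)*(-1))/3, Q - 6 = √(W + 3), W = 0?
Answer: 4*I*√30*(2 - √3)/3 ≈ 1.9568*I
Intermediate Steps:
Q = 6 + √3 (Q = 6 + √(0 + 3) = 6 + √3 ≈ 7.7320)
l = ⅔ (l = -2*(-1)*(⅓) = 2*(⅓) = ⅔ ≈ 0.66667)
U(I) = √(⅔ + I) (U(I) = √(I + ⅔) = √(⅔ + I))
(-4*(Q - 1*8))*U(-4) = (-4*((6 + √3) - 1*8))*(√(6 + 9*(-4))/3) = (-4*((6 + √3) - 8))*(√(6 - 36)/3) = (-4*(-2 + √3))*(√(-30)/3) = (8 - 4*√3)*((I*√30)/3) = (8 - 4*√3)*(I*√30/3) = I*√30*(8 - 4*√3)/3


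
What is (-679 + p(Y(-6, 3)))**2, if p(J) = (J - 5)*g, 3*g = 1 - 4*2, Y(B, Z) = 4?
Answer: 4120900/9 ≈ 4.5788e+5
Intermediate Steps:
g = -7/3 (g = (1 - 4*2)/3 = (1 - 8)/3 = (1/3)*(-7) = -7/3 ≈ -2.3333)
p(J) = 35/3 - 7*J/3 (p(J) = (J - 5)*(-7/3) = (-5 + J)*(-7/3) = 35/3 - 7*J/3)
(-679 + p(Y(-6, 3)))**2 = (-679 + (35/3 - 7/3*4))**2 = (-679 + (35/3 - 28/3))**2 = (-679 + 7/3)**2 = (-2030/3)**2 = 4120900/9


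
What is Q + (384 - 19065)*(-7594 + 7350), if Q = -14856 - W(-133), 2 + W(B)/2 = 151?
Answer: 4543010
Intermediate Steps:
W(B) = 298 (W(B) = -4 + 2*151 = -4 + 302 = 298)
Q = -15154 (Q = -14856 - 1*298 = -14856 - 298 = -15154)
Q + (384 - 19065)*(-7594 + 7350) = -15154 + (384 - 19065)*(-7594 + 7350) = -15154 - 18681*(-244) = -15154 + 4558164 = 4543010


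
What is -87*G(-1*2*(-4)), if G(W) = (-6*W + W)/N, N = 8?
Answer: 435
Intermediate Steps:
G(W) = -5*W/8 (G(W) = (-6*W + W)/8 = -5*W*(1/8) = -5*W/8)
-87*G(-1*2*(-4)) = -(-435)*-1*2*(-4)/8 = -(-435)*(-2*(-4))/8 = -(-435)*8/8 = -87*(-5) = 435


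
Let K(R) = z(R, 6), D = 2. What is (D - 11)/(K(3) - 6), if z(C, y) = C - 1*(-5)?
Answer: -9/2 ≈ -4.5000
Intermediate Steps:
z(C, y) = 5 + C (z(C, y) = C + 5 = 5 + C)
K(R) = 5 + R
(D - 11)/(K(3) - 6) = (2 - 11)/((5 + 3) - 6) = -9/(8 - 6) = -9/2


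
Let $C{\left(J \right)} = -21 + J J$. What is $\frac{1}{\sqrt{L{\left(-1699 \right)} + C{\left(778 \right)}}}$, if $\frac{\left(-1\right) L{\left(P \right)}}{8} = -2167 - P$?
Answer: $\frac{\sqrt{1687}}{32053} \approx 0.0012814$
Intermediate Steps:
$C{\left(J \right)} = -21 + J^{2}$
$L{\left(P \right)} = 17336 + 8 P$ ($L{\left(P \right)} = - 8 \left(-2167 - P\right) = 17336 + 8 P$)
$\frac{1}{\sqrt{L{\left(-1699 \right)} + C{\left(778 \right)}}} = \frac{1}{\sqrt{\left(17336 + 8 \left(-1699\right)\right) - \left(21 - 778^{2}\right)}} = \frac{1}{\sqrt{\left(17336 - 13592\right) + \left(-21 + 605284\right)}} = \frac{1}{\sqrt{3744 + 605263}} = \frac{1}{\sqrt{609007}} = \frac{1}{19 \sqrt{1687}} = \frac{\sqrt{1687}}{32053}$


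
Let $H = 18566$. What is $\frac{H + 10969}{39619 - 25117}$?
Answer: $\frac{9845}{4834} \approx 2.0366$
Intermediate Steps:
$\frac{H + 10969}{39619 - 25117} = \frac{18566 + 10969}{39619 - 25117} = \frac{29535}{14502} = 29535 \cdot \frac{1}{14502} = \frac{9845}{4834}$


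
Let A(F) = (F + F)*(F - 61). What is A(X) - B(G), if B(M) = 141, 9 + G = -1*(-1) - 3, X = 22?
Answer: -1857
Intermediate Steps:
A(F) = 2*F*(-61 + F) (A(F) = (2*F)*(-61 + F) = 2*F*(-61 + F))
G = -11 (G = -9 + (-1*(-1) - 3) = -9 + (1 - 3) = -9 - 2 = -11)
A(X) - B(G) = 2*22*(-61 + 22) - 1*141 = 2*22*(-39) - 141 = -1716 - 141 = -1857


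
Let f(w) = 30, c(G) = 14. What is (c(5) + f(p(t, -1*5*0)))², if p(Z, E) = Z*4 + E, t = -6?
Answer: 1936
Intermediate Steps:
p(Z, E) = E + 4*Z (p(Z, E) = 4*Z + E = E + 4*Z)
(c(5) + f(p(t, -1*5*0)))² = (14 + 30)² = 44² = 1936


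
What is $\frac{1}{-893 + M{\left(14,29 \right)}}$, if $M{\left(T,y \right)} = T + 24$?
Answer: $- \frac{1}{855} \approx -0.0011696$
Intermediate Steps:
$M{\left(T,y \right)} = 24 + T$
$\frac{1}{-893 + M{\left(14,29 \right)}} = \frac{1}{-893 + \left(24 + 14\right)} = \frac{1}{-893 + 38} = \frac{1}{-855} = - \frac{1}{855}$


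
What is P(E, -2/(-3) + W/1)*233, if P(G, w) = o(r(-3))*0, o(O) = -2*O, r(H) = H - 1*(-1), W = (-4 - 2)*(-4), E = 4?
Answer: 0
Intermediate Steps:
W = 24 (W = -6*(-4) = 24)
r(H) = 1 + H (r(H) = H + 1 = 1 + H)
P(G, w) = 0 (P(G, w) = -2*(1 - 3)*0 = -2*(-2)*0 = 4*0 = 0)
P(E, -2/(-3) + W/1)*233 = 0*233 = 0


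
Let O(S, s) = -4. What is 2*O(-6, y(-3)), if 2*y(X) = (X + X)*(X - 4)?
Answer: -8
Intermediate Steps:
y(X) = X*(-4 + X) (y(X) = ((X + X)*(X - 4))/2 = ((2*X)*(-4 + X))/2 = (2*X*(-4 + X))/2 = X*(-4 + X))
2*O(-6, y(-3)) = 2*(-4) = -8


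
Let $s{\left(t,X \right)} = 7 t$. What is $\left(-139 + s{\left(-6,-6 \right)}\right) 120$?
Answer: $-21720$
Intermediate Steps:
$\left(-139 + s{\left(-6,-6 \right)}\right) 120 = \left(-139 + 7 \left(-6\right)\right) 120 = \left(-139 - 42\right) 120 = \left(-181\right) 120 = -21720$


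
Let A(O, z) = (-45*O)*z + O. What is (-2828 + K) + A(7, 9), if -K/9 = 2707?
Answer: -30019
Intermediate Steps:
K = -24363 (K = -9*2707 = -24363)
A(O, z) = O - 45*O*z (A(O, z) = -45*O*z + O = O - 45*O*z)
(-2828 + K) + A(7, 9) = (-2828 - 24363) + 7*(1 - 45*9) = -27191 + 7*(1 - 405) = -27191 + 7*(-404) = -27191 - 2828 = -30019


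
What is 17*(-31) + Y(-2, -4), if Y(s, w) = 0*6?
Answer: -527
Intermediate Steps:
Y(s, w) = 0
17*(-31) + Y(-2, -4) = 17*(-31) + 0 = -527 + 0 = -527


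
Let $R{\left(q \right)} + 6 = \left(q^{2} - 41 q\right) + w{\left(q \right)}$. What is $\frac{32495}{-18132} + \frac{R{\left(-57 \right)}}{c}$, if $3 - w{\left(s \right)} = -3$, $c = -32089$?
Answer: $- \frac{1144017407}{581837748} \approx -1.9662$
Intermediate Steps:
$w{\left(s \right)} = 6$ ($w{\left(s \right)} = 3 - -3 = 3 + 3 = 6$)
$R{\left(q \right)} = q^{2} - 41 q$ ($R{\left(q \right)} = -6 + \left(\left(q^{2} - 41 q\right) + 6\right) = -6 + \left(6 + q^{2} - 41 q\right) = q^{2} - 41 q$)
$\frac{32495}{-18132} + \frac{R{\left(-57 \right)}}{c} = \frac{32495}{-18132} + \frac{\left(-57\right) \left(-41 - 57\right)}{-32089} = 32495 \left(- \frac{1}{18132}\right) + \left(-57\right) \left(-98\right) \left(- \frac{1}{32089}\right) = - \frac{32495}{18132} + 5586 \left(- \frac{1}{32089}\right) = - \frac{32495}{18132} - \frac{5586}{32089} = - \frac{1144017407}{581837748}$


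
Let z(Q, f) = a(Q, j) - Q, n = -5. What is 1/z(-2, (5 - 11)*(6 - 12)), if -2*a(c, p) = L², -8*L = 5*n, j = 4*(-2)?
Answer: -128/369 ≈ -0.34688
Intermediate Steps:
j = -8
L = 25/8 (L = -5*(-5)/8 = -⅛*(-25) = 25/8 ≈ 3.1250)
a(c, p) = -625/128 (a(c, p) = -(25/8)²/2 = -½*625/64 = -625/128)
z(Q, f) = -625/128 - Q
1/z(-2, (5 - 11)*(6 - 12)) = 1/(-625/128 - 1*(-2)) = 1/(-625/128 + 2) = 1/(-369/128) = -128/369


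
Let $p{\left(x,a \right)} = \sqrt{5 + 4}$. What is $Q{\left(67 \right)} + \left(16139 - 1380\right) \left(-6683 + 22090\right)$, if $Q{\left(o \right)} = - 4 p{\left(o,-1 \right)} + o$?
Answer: $227391968$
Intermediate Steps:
$p{\left(x,a \right)} = 3$ ($p{\left(x,a \right)} = \sqrt{9} = 3$)
$Q{\left(o \right)} = -12 + o$ ($Q{\left(o \right)} = \left(-4\right) 3 + o = -12 + o$)
$Q{\left(67 \right)} + \left(16139 - 1380\right) \left(-6683 + 22090\right) = \left(-12 + 67\right) + \left(16139 - 1380\right) \left(-6683 + 22090\right) = 55 + 14759 \cdot 15407 = 55 + 227391913 = 227391968$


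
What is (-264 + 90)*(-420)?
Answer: 73080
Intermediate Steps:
(-264 + 90)*(-420) = -174*(-420) = 73080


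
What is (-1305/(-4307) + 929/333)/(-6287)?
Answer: -4435768/9017010297 ≈ -0.00049193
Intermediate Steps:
(-1305/(-4307) + 929/333)/(-6287) = (-1305*(-1/4307) + 929*(1/333))*(-1/6287) = (1305/4307 + 929/333)*(-1/6287) = (4435768/1434231)*(-1/6287) = -4435768/9017010297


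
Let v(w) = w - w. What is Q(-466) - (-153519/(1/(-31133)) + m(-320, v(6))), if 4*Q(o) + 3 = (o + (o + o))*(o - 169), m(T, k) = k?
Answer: -19117140381/4 ≈ -4.7793e+9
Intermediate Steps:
v(w) = 0
Q(o) = -¾ + 3*o*(-169 + o)/4 (Q(o) = -¾ + ((o + (o + o))*(o - 169))/4 = -¾ + ((o + 2*o)*(-169 + o))/4 = -¾ + ((3*o)*(-169 + o))/4 = -¾ + (3*o*(-169 + o))/4 = -¾ + 3*o*(-169 + o)/4)
Q(-466) - (-153519/(1/(-31133)) + m(-320, v(6))) = (-¾ - 507/4*(-466) + (¾)*(-466)²) - (-153519/(1/(-31133)) + 0) = (-¾ + 118131/2 + (¾)*217156) - (-153519/(-1/31133) + 0) = (-¾ + 118131/2 + 162867) - (-153519*(-31133) + 0) = 887727/4 - (4779507027 + 0) = 887727/4 - 1*4779507027 = 887727/4 - 4779507027 = -19117140381/4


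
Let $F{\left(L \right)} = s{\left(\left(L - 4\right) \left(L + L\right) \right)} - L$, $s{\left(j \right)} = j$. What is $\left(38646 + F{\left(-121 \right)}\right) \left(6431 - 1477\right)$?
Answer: $341910218$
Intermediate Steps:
$F{\left(L \right)} = - L + 2 L \left(-4 + L\right)$ ($F{\left(L \right)} = \left(L - 4\right) \left(L + L\right) - L = \left(-4 + L\right) 2 L - L = 2 L \left(-4 + L\right) - L = - L + 2 L \left(-4 + L\right)$)
$\left(38646 + F{\left(-121 \right)}\right) \left(6431 - 1477\right) = \left(38646 - 121 \left(-9 + 2 \left(-121\right)\right)\right) \left(6431 - 1477\right) = \left(38646 - 121 \left(-9 - 242\right)\right) 4954 = \left(38646 - -30371\right) 4954 = \left(38646 + 30371\right) 4954 = 69017 \cdot 4954 = 341910218$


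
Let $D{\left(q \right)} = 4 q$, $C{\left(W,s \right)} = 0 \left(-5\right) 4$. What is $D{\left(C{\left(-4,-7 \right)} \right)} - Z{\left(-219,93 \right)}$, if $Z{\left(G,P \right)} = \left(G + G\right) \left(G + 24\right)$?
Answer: $-85410$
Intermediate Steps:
$Z{\left(G,P \right)} = 2 G \left(24 + G\right)$
$C{\left(W,s \right)} = 0$ ($C{\left(W,s \right)} = 0 \cdot 4 = 0$)
$D{\left(C{\left(-4,-7 \right)} \right)} - Z{\left(-219,93 \right)} = 4 \cdot 0 - 2 \left(-219\right) \left(24 - 219\right) = 0 - 2 \left(-219\right) \left(-195\right) = 0 - 85410 = -85410$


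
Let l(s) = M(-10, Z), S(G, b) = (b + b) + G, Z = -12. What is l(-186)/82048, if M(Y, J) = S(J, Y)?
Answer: -1/2564 ≈ -0.00039002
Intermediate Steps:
S(G, b) = G + 2*b (S(G, b) = 2*b + G = G + 2*b)
M(Y, J) = J + 2*Y
l(s) = -32 (l(s) = -12 + 2*(-10) = -12 - 20 = -32)
l(-186)/82048 = -32/82048 = -32*1/82048 = -1/2564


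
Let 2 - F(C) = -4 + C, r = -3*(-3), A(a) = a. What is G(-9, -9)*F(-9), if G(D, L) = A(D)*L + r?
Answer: 1350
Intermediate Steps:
r = 9
G(D, L) = 9 + D*L (G(D, L) = D*L + 9 = 9 + D*L)
F(C) = 6 - C (F(C) = 2 - (-4 + C) = 2 + (4 - C) = 6 - C)
G(-9, -9)*F(-9) = (9 - 9*(-9))*(6 - 1*(-9)) = (9 + 81)*(6 + 9) = 90*15 = 1350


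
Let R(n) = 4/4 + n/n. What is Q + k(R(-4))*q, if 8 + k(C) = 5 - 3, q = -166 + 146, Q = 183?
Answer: 303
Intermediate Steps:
R(n) = 2 (R(n) = 4*(¼) + 1 = 1 + 1 = 2)
q = -20
k(C) = -6 (k(C) = -8 + (5 - 3) = -8 + 2 = -6)
Q + k(R(-4))*q = 183 - 6*(-20) = 183 + 120 = 303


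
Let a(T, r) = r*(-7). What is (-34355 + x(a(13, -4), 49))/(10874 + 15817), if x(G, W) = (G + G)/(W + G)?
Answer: -9217/7161 ≈ -1.2871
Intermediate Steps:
a(T, r) = -7*r
x(G, W) = 2*G/(G + W) (x(G, W) = (2*G)/(G + W) = 2*G/(G + W))
(-34355 + x(a(13, -4), 49))/(10874 + 15817) = (-34355 + 2*(-7*(-4))/(-7*(-4) + 49))/(10874 + 15817) = (-34355 + 2*28/(28 + 49))/26691 = (-34355 + 2*28/77)*(1/26691) = (-34355 + 2*28*(1/77))*(1/26691) = (-34355 + 8/11)*(1/26691) = -377897/11*1/26691 = -9217/7161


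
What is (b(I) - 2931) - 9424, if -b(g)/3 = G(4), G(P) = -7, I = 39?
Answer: -12334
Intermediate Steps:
b(g) = 21 (b(g) = -3*(-7) = 21)
(b(I) - 2931) - 9424 = (21 - 2931) - 9424 = -2910 - 9424 = -12334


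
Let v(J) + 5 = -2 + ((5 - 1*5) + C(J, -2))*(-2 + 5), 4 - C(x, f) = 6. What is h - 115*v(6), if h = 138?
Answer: 1633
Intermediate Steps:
C(x, f) = -2 (C(x, f) = 4 - 1*6 = 4 - 6 = -2)
v(J) = -13 (v(J) = -5 + (-2 + ((5 - 1*5) - 2)*(-2 + 5)) = -5 + (-2 + ((5 - 5) - 2)*3) = -5 + (-2 + (0 - 2)*3) = -5 + (-2 - 2*3) = -5 + (-2 - 6) = -5 - 8 = -13)
h - 115*v(6) = 138 - 115*(-13) = 138 + 1495 = 1633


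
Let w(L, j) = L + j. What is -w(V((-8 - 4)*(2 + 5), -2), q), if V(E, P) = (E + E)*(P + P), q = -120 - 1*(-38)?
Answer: -590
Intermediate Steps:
q = -82 (q = -120 + 38 = -82)
V(E, P) = 4*E*P (V(E, P) = (2*E)*(2*P) = 4*E*P)
-w(V((-8 - 4)*(2 + 5), -2), q) = -(4*((-8 - 4)*(2 + 5))*(-2) - 82) = -(4*(-12*7)*(-2) - 82) = -(4*(-84)*(-2) - 82) = -(672 - 82) = -1*590 = -590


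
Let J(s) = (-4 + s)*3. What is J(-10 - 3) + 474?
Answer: 423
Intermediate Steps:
J(s) = -12 + 3*s
J(-10 - 3) + 474 = (-12 + 3*(-10 - 3)) + 474 = (-12 + 3*(-13)) + 474 = (-12 - 39) + 474 = -51 + 474 = 423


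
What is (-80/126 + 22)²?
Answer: 1811716/3969 ≈ 456.47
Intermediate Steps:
(-80/126 + 22)² = (-80*1/126 + 22)² = (-40/63 + 22)² = (1346/63)² = 1811716/3969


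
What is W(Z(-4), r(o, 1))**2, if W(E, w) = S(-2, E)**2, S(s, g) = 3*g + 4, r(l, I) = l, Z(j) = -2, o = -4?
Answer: 16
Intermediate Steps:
S(s, g) = 4 + 3*g
W(E, w) = (4 + 3*E)**2
W(Z(-4), r(o, 1))**2 = ((4 + 3*(-2))**2)**2 = ((4 - 6)**2)**2 = ((-2)**2)**2 = 4**2 = 16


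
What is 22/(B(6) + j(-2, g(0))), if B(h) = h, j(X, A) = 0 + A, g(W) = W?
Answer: 11/3 ≈ 3.6667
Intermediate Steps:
j(X, A) = A
22/(B(6) + j(-2, g(0))) = 22/(6 + 0) = 22/6 = 22*(⅙) = 11/3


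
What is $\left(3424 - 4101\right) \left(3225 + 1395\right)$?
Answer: $-3127740$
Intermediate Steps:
$\left(3424 - 4101\right) \left(3225 + 1395\right) = \left(-677\right) 4620 = -3127740$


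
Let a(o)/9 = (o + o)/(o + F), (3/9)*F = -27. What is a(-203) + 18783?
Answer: 2669013/142 ≈ 18796.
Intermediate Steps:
F = -81 (F = 3*(-27) = -81)
a(o) = 18*o/(-81 + o) (a(o) = 9*((o + o)/(o - 81)) = 9*((2*o)/(-81 + o)) = 9*(2*o/(-81 + o)) = 18*o/(-81 + o))
a(-203) + 18783 = 18*(-203)/(-81 - 203) + 18783 = 18*(-203)/(-284) + 18783 = 18*(-203)*(-1/284) + 18783 = 1827/142 + 18783 = 2669013/142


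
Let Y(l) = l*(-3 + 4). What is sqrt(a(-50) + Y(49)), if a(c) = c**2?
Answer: sqrt(2549) ≈ 50.488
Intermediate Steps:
Y(l) = l (Y(l) = l*1 = l)
sqrt(a(-50) + Y(49)) = sqrt((-50)**2 + 49) = sqrt(2500 + 49) = sqrt(2549)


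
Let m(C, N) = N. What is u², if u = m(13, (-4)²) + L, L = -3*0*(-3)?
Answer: 256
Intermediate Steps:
L = 0 (L = 0*(-3) = 0)
u = 16 (u = (-4)² + 0 = 16 + 0 = 16)
u² = 16² = 256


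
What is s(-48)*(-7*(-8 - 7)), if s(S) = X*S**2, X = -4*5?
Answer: -4838400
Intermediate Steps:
X = -20
s(S) = -20*S**2
s(-48)*(-7*(-8 - 7)) = (-20*(-48)**2)*(-7*(-8 - 7)) = (-20*2304)*(-7*(-15)) = -46080*105 = -4838400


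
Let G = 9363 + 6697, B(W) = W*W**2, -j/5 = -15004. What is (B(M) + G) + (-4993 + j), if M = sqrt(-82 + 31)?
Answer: 86087 - 51*I*sqrt(51) ≈ 86087.0 - 364.21*I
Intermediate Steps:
j = 75020 (j = -5*(-15004) = 75020)
M = I*sqrt(51) (M = sqrt(-51) = I*sqrt(51) ≈ 7.1414*I)
B(W) = W**3
G = 16060
(B(M) + G) + (-4993 + j) = ((I*sqrt(51))**3 + 16060) + (-4993 + 75020) = (-51*I*sqrt(51) + 16060) + 70027 = (16060 - 51*I*sqrt(51)) + 70027 = 86087 - 51*I*sqrt(51)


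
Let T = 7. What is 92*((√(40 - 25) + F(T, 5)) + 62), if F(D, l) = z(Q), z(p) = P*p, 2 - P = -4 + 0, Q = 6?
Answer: 9016 + 92*√15 ≈ 9372.3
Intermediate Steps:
P = 6 (P = 2 - (-4 + 0) = 2 - 1*(-4) = 2 + 4 = 6)
z(p) = 6*p
F(D, l) = 36 (F(D, l) = 6*6 = 36)
92*((√(40 - 25) + F(T, 5)) + 62) = 92*((√(40 - 25) + 36) + 62) = 92*((√15 + 36) + 62) = 92*((36 + √15) + 62) = 92*(98 + √15) = 9016 + 92*√15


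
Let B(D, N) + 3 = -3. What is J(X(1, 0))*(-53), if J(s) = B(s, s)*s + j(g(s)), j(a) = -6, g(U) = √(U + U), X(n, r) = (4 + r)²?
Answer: 5406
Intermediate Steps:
g(U) = √2*√U (g(U) = √(2*U) = √2*√U)
B(D, N) = -6 (B(D, N) = -3 - 3 = -6)
J(s) = -6 - 6*s (J(s) = -6*s - 6 = -6 - 6*s)
J(X(1, 0))*(-53) = (-6 - 6*(4 + 0)²)*(-53) = (-6 - 6*4²)*(-53) = (-6 - 6*16)*(-53) = (-6 - 96)*(-53) = -102*(-53) = 5406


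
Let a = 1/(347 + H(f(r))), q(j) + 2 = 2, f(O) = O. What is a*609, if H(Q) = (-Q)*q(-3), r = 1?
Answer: 609/347 ≈ 1.7550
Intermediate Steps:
q(j) = 0 (q(j) = -2 + 2 = 0)
H(Q) = 0 (H(Q) = -Q*0 = 0)
a = 1/347 (a = 1/(347 + 0) = 1/347 ≈ 0.0028818)
a*609 = (1/347)*609 = 609/347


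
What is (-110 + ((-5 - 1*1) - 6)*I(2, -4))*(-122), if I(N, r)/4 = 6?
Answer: 48556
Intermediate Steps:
I(N, r) = 24 (I(N, r) = 4*6 = 24)
(-110 + ((-5 - 1*1) - 6)*I(2, -4))*(-122) = (-110 + ((-5 - 1*1) - 6)*24)*(-122) = (-110 + ((-5 - 1) - 6)*24)*(-122) = (-110 + (-6 - 6)*24)*(-122) = (-110 - 12*24)*(-122) = (-110 - 288)*(-122) = -398*(-122) = 48556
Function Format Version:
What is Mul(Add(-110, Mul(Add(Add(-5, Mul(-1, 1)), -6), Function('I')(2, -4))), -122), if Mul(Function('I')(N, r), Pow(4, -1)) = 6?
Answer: 48556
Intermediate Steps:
Function('I')(N, r) = 24 (Function('I')(N, r) = Mul(4, 6) = 24)
Mul(Add(-110, Mul(Add(Add(-5, Mul(-1, 1)), -6), Function('I')(2, -4))), -122) = Mul(Add(-110, Mul(Add(Add(-5, Mul(-1, 1)), -6), 24)), -122) = Mul(Add(-110, Mul(Add(Add(-5, -1), -6), 24)), -122) = Mul(Add(-110, Mul(Add(-6, -6), 24)), -122) = Mul(Add(-110, Mul(-12, 24)), -122) = Mul(Add(-110, -288), -122) = Mul(-398, -122) = 48556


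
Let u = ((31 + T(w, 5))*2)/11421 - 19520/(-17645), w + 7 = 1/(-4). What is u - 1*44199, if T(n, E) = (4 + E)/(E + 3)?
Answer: -7125532075075/161218836 ≈ -44198.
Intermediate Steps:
w = -29/4 (w = -7 + 1/(-4) = -7 - 1/4 = -29/4 ≈ -7.2500)
T(n, E) = (4 + E)/(3 + E)
u = 179257289/161218836 (u = ((31 + (4 + 5)/(3 + 5))*2)/11421 - 19520/(-17645) = ((31 + 9/8)*2)*(1/11421) - 19520*(-1/17645) = ((31 + (1/8)*9)*2)*(1/11421) + 3904/3529 = ((31 + 9/8)*2)*(1/11421) + 3904/3529 = ((257/8)*2)*(1/11421) + 3904/3529 = (257/4)*(1/11421) + 3904/3529 = 257/45684 + 3904/3529 = 179257289/161218836 ≈ 1.1119)
u - 1*44199 = 179257289/161218836 - 1*44199 = 179257289/161218836 - 44199 = -7125532075075/161218836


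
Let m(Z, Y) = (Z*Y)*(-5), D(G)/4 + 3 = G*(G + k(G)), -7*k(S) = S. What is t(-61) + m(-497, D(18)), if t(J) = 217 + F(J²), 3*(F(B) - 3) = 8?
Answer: 8192648/3 ≈ 2.7309e+6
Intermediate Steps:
k(S) = -S/7
F(B) = 17/3 (F(B) = 3 + (⅓)*8 = 3 + 8/3 = 17/3)
D(G) = -12 + 24*G²/7 (D(G) = -12 + 4*(G*(G - G/7)) = -12 + 4*(G*(6*G/7)) = -12 + 4*(6*G²/7) = -12 + 24*G²/7)
m(Z, Y) = -5*Y*Z (m(Z, Y) = (Y*Z)*(-5) = -5*Y*Z)
t(J) = 668/3 (t(J) = 217 + 17/3 = 668/3)
t(-61) + m(-497, D(18)) = 668/3 - 5*(-12 + (24/7)*18²)*(-497) = 668/3 - 5*(-12 + (24/7)*324)*(-497) = 668/3 - 5*(-12 + 7776/7)*(-497) = 668/3 - 5*7692/7*(-497) = 668/3 + 2730660 = 8192648/3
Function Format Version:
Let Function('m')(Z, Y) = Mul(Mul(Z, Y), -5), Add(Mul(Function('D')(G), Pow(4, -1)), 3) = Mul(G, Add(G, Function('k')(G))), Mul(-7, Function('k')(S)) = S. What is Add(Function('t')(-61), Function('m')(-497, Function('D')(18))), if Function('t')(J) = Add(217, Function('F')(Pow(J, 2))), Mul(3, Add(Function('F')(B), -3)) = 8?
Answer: Rational(8192648, 3) ≈ 2.7309e+6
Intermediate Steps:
Function('k')(S) = Mul(Rational(-1, 7), S)
Function('F')(B) = Rational(17, 3) (Function('F')(B) = Add(3, Mul(Rational(1, 3), 8)) = Add(3, Rational(8, 3)) = Rational(17, 3))
Function('D')(G) = Add(-12, Mul(Rational(24, 7), Pow(G, 2))) (Function('D')(G) = Add(-12, Mul(4, Mul(G, Add(G, Mul(Rational(-1, 7), G))))) = Add(-12, Mul(4, Mul(G, Mul(Rational(6, 7), G)))) = Add(-12, Mul(4, Mul(Rational(6, 7), Pow(G, 2)))) = Add(-12, Mul(Rational(24, 7), Pow(G, 2))))
Function('m')(Z, Y) = Mul(-5, Y, Z) (Function('m')(Z, Y) = Mul(Mul(Y, Z), -5) = Mul(-5, Y, Z))
Function('t')(J) = Rational(668, 3) (Function('t')(J) = Add(217, Rational(17, 3)) = Rational(668, 3))
Add(Function('t')(-61), Function('m')(-497, Function('D')(18))) = Add(Rational(668, 3), Mul(-5, Add(-12, Mul(Rational(24, 7), Pow(18, 2))), -497)) = Add(Rational(668, 3), Mul(-5, Add(-12, Mul(Rational(24, 7), 324)), -497)) = Add(Rational(668, 3), Mul(-5, Add(-12, Rational(7776, 7)), -497)) = Add(Rational(668, 3), Mul(-5, Rational(7692, 7), -497)) = Add(Rational(668, 3), 2730660) = Rational(8192648, 3)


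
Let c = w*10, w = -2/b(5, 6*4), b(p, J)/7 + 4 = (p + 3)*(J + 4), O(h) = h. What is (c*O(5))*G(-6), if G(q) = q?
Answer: 30/77 ≈ 0.38961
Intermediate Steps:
b(p, J) = -28 + 7*(3 + p)*(4 + J) (b(p, J) = -28 + 7*((p + 3)*(J + 4)) = -28 + 7*((3 + p)*(4 + J)) = -28 + 7*(3 + p)*(4 + J))
w = -1/770 (w = -2/(56 + 21*(6*4) + 28*5 + 7*(6*4)*5) = -2/(56 + 21*24 + 140 + 7*24*5) = -2/(56 + 504 + 140 + 840) = -2/1540 = -2*1/1540 = -1/770 ≈ -0.0012987)
c = -1/77 (c = -1/770*10 = -1/77 ≈ -0.012987)
(c*O(5))*G(-6) = -1/77*5*(-6) = -5/77*(-6) = 30/77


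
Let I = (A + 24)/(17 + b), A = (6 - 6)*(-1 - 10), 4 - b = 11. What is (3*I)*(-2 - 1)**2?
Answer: 324/5 ≈ 64.800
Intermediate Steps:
b = -7 (b = 4 - 1*11 = 4 - 11 = -7)
A = 0 (A = 0*(-11) = 0)
I = 12/5 (I = (0 + 24)/(17 - 7) = 24/10 = 24*(1/10) = 12/5 ≈ 2.4000)
(3*I)*(-2 - 1)**2 = (3*(12/5))*(-2 - 1)**2 = (36/5)*(-3)**2 = (36/5)*9 = 324/5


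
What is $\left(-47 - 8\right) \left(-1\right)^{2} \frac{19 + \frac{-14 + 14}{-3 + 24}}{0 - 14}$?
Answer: $\frac{1045}{14} \approx 74.643$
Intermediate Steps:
$\left(-47 - 8\right) \left(-1\right)^{2} \frac{19 + \frac{-14 + 14}{-3 + 24}}{0 - 14} = \left(-47 - 8\right) 1 \frac{19 + \frac{0}{21}}{-14} = \left(-55\right) 1 \left(19 + 0 \cdot \frac{1}{21}\right) \left(- \frac{1}{14}\right) = - 55 \left(19 + 0\right) \left(- \frac{1}{14}\right) = - 55 \cdot 19 \left(- \frac{1}{14}\right) = \left(-55\right) \left(- \frac{19}{14}\right) = \frac{1045}{14}$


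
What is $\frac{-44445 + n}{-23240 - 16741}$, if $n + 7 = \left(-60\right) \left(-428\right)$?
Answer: $\frac{18772}{39981} \approx 0.46952$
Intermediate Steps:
$n = 25673$ ($n = -7 - -25680 = -7 + 25680 = 25673$)
$\frac{-44445 + n}{-23240 - 16741} = \frac{-44445 + 25673}{-23240 - 16741} = - \frac{18772}{-39981} = \left(-18772\right) \left(- \frac{1}{39981}\right) = \frac{18772}{39981}$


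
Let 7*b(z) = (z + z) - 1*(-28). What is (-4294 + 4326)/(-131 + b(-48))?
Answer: -224/985 ≈ -0.22741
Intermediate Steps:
b(z) = 4 + 2*z/7 (b(z) = ((z + z) - 1*(-28))/7 = (2*z + 28)/7 = (28 + 2*z)/7 = 4 + 2*z/7)
(-4294 + 4326)/(-131 + b(-48)) = (-4294 + 4326)/(-131 + (4 + (2/7)*(-48))) = 32/(-131 + (4 - 96/7)) = 32/(-131 - 68/7) = 32/(-985/7) = 32*(-7/985) = -224/985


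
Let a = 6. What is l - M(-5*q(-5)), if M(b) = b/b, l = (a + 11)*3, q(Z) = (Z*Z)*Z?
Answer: 50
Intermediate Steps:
q(Z) = Z³ (q(Z) = Z²*Z = Z³)
l = 51 (l = (6 + 11)*3 = 17*3 = 51)
M(b) = 1
l - M(-5*q(-5)) = 51 - 1*1 = 51 - 1 = 50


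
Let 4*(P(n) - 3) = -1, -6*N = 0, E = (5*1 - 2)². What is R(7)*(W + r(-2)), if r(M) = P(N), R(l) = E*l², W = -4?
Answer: -2205/4 ≈ -551.25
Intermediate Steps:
E = 9 (E = (5 - 2)² = 3² = 9)
N = 0 (N = -⅙*0 = 0)
P(n) = 11/4 (P(n) = 3 + (¼)*(-1) = 3 - ¼ = 11/4)
R(l) = 9*l²
r(M) = 11/4
R(7)*(W + r(-2)) = (9*7²)*(-4 + 11/4) = (9*49)*(-5/4) = 441*(-5/4) = -2205/4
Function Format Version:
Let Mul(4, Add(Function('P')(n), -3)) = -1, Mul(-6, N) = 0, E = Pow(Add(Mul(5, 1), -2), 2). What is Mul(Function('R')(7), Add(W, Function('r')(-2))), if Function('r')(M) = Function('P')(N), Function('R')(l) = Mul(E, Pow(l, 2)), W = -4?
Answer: Rational(-2205, 4) ≈ -551.25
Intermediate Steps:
E = 9 (E = Pow(Add(5, -2), 2) = Pow(3, 2) = 9)
N = 0 (N = Mul(Rational(-1, 6), 0) = 0)
Function('P')(n) = Rational(11, 4) (Function('P')(n) = Add(3, Mul(Rational(1, 4), -1)) = Add(3, Rational(-1, 4)) = Rational(11, 4))
Function('R')(l) = Mul(9, Pow(l, 2))
Function('r')(M) = Rational(11, 4)
Mul(Function('R')(7), Add(W, Function('r')(-2))) = Mul(Mul(9, Pow(7, 2)), Add(-4, Rational(11, 4))) = Mul(Mul(9, 49), Rational(-5, 4)) = Mul(441, Rational(-5, 4)) = Rational(-2205, 4)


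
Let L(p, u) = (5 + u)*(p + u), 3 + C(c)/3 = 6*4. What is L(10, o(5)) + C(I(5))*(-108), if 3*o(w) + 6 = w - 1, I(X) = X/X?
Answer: -60872/9 ≈ -6763.6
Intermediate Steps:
I(X) = 1
C(c) = 63 (C(c) = -9 + 3*(6*4) = -9 + 3*24 = -9 + 72 = 63)
o(w) = -7/3 + w/3 (o(w) = -2 + (w - 1)/3 = -2 + (-1 + w)/3 = -2 + (-1/3 + w/3) = -7/3 + w/3)
L(10, o(5)) + C(I(5))*(-108) = ((-7/3 + (1/3)*5)**2 + 5*10 + 5*(-7/3 + (1/3)*5) + 10*(-7/3 + (1/3)*5)) + 63*(-108) = ((-7/3 + 5/3)**2 + 50 + 5*(-7/3 + 5/3) + 10*(-7/3 + 5/3)) - 6804 = ((-2/3)**2 + 50 + 5*(-2/3) + 10*(-2/3)) - 6804 = (4/9 + 50 - 10/3 - 20/3) - 6804 = 364/9 - 6804 = -60872/9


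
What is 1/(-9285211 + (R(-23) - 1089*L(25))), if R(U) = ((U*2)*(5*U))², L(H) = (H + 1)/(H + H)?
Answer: 25/467458068 ≈ 5.3481e-8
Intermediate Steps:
L(H) = (1 + H)/(2*H) (L(H) = (1 + H)/((2*H)) = (1 + H)*(1/(2*H)) = (1 + H)/(2*H))
R(U) = 100*U⁴ (R(U) = ((2*U)*(5*U))² = (10*U²)² = 100*U⁴)
1/(-9285211 + (R(-23) - 1089*L(25))) = 1/(-9285211 + (100*(-23)⁴ - 1089*(1 + 25)/(2*25))) = 1/(-9285211 + (100*279841 - 1089*26/(2*25))) = 1/(-9285211 + (27984100 - 1089*13/25)) = 1/(-9285211 + (27984100 - 14157/25)) = 1/(-9285211 + 699588343/25) = 1/(467458068/25) = 25/467458068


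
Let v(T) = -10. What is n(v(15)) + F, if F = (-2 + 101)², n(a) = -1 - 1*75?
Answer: 9725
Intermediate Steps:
n(a) = -76 (n(a) = -1 - 75 = -76)
F = 9801 (F = 99² = 9801)
n(v(15)) + F = -76 + 9801 = 9725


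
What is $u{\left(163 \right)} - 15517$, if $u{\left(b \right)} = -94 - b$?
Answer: $-15774$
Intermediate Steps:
$u{\left(163 \right)} - 15517 = \left(-94 - 163\right) - 15517 = -257 - 15517 = -15774$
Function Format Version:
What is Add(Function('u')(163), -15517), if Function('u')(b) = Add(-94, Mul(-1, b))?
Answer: -15774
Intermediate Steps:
Add(Function('u')(163), -15517) = Add(Add(-94, Mul(-1, 163)), -15517) = Add(Add(-94, -163), -15517) = Add(-257, -15517) = -15774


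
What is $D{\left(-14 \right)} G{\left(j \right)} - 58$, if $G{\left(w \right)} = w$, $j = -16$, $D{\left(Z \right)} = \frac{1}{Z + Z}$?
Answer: $- \frac{402}{7} \approx -57.429$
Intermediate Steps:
$D{\left(Z \right)} = \frac{1}{2 Z}$
$D{\left(-14 \right)} G{\left(j \right)} - 58 = \frac{1}{2 \left(-14\right)} \left(-16\right) - 58 = \frac{1}{2} \left(- \frac{1}{14}\right) \left(-16\right) - 58 = \left(- \frac{1}{28}\right) \left(-16\right) - 58 = \frac{4}{7} - 58 = - \frac{402}{7}$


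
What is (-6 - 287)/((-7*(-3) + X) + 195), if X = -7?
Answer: -293/209 ≈ -1.4019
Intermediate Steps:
(-6 - 287)/((-7*(-3) + X) + 195) = (-6 - 287)/((-7*(-3) - 7) + 195) = -293/((21 - 7) + 195) = -293/(14 + 195) = -293/209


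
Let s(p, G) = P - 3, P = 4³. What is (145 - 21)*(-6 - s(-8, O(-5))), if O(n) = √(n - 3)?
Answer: -8308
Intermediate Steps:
P = 64
O(n) = √(-3 + n)
s(p, G) = 61 (s(p, G) = 64 - 3 = 61)
(145 - 21)*(-6 - s(-8, O(-5))) = (145 - 21)*(-6 - 1*61) = 124*(-6 - 61) = 124*(-67) = -8308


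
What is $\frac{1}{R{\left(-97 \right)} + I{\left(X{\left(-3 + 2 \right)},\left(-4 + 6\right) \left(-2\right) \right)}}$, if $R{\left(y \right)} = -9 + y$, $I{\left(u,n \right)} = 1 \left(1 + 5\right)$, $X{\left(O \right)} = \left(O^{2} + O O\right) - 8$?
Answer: $- \frac{1}{100} \approx -0.01$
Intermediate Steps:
$X{\left(O \right)} = -8 + 2 O^{2}$ ($X{\left(O \right)} = \left(O^{2} + O^{2}\right) - 8 = 2 O^{2} - 8 = -8 + 2 O^{2}$)
$I{\left(u,n \right)} = 6$ ($I{\left(u,n \right)} = 1 \cdot 6 = 6$)
$\frac{1}{R{\left(-97 \right)} + I{\left(X{\left(-3 + 2 \right)},\left(-4 + 6\right) \left(-2\right) \right)}} = \frac{1}{\left(-9 - 97\right) + 6} = \frac{1}{-106 + 6} = \frac{1}{-100} = - \frac{1}{100}$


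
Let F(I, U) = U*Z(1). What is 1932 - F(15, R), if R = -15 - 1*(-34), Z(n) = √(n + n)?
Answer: 1932 - 19*√2 ≈ 1905.1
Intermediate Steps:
Z(n) = √2*√n (Z(n) = √(2*n) = √2*√n)
R = 19 (R = -15 + 34 = 19)
F(I, U) = U*√2 (F(I, U) = U*(√2*√1) = U*(√2*1) = U*√2)
1932 - F(15, R) = 1932 - 19*√2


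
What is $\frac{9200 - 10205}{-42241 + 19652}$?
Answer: $\frac{1005}{22589} \approx 0.044491$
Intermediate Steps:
$\frac{9200 - 10205}{-42241 + 19652} = - \frac{1005}{-22589} = \left(-1005\right) \left(- \frac{1}{22589}\right) = \frac{1005}{22589}$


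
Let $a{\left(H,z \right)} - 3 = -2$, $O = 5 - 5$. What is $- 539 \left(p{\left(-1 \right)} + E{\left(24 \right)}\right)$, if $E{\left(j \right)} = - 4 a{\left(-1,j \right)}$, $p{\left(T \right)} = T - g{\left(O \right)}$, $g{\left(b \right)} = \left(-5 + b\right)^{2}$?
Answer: $16170$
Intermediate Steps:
$O = 0$
$a{\left(H,z \right)} = 1$ ($a{\left(H,z \right)} = 3 - 2 = 1$)
$p{\left(T \right)} = -25 + T$ ($p{\left(T \right)} = T - \left(-5 + 0\right)^{2} = T - \left(-5\right)^{2} = T - 25 = -25 + T$)
$E{\left(j \right)} = -4$ ($E{\left(j \right)} = \left(-4\right) 1 = -4$)
$- 539 \left(p{\left(-1 \right)} + E{\left(24 \right)}\right) = - 539 \left(\left(-25 - 1\right) - 4\right) = - 539 \left(-26 - 4\right) = \left(-539\right) \left(-30\right) = 16170$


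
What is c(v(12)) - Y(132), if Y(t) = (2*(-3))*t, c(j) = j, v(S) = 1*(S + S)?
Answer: 816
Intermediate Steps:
v(S) = 2*S (v(S) = 1*(2*S) = 2*S)
Y(t) = -6*t
c(v(12)) - Y(132) = 2*12 - (-6)*132 = 24 - 1*(-792) = 24 + 792 = 816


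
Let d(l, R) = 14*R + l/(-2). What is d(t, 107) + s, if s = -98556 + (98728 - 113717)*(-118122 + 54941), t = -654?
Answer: 946923278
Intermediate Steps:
d(l, R) = 14*R - l/2 (d(l, R) = 14*R + l*(-½) = 14*R - l/2)
s = 946921453 (s = -98556 - 14989*(-63181) = -98556 + 947020009 = 946921453)
d(t, 107) + s = (14*107 - ½*(-654)) + 946921453 = (1498 + 327) + 946921453 = 1825 + 946921453 = 946923278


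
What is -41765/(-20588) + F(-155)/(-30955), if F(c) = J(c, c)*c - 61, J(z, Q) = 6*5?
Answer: 1389825643/637301540 ≈ 2.1808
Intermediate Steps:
J(z, Q) = 30
F(c) = -61 + 30*c (F(c) = 30*c - 61 = -61 + 30*c)
-41765/(-20588) + F(-155)/(-30955) = -41765/(-20588) + (-61 + 30*(-155))/(-30955) = -41765*(-1/20588) + (-61 - 4650)*(-1/30955) = 41765/20588 - 4711*(-1/30955) = 41765/20588 + 4711/30955 = 1389825643/637301540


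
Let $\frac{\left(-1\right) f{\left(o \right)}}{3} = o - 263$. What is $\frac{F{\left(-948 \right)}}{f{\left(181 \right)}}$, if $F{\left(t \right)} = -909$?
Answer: $- \frac{303}{82} \approx -3.6951$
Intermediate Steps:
$f{\left(o \right)} = 789 - 3 o$ ($f{\left(o \right)} = - 3 \left(o - 263\right) = - 3 \left(-263 + o\right) = 789 - 3 o$)
$\frac{F{\left(-948 \right)}}{f{\left(181 \right)}} = - \frac{909}{789 - 543} = - \frac{909}{246} = \left(-909\right) \frac{1}{246} = - \frac{303}{82}$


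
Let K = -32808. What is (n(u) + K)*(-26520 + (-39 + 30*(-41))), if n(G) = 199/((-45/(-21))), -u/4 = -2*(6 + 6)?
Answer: 4545604201/5 ≈ 9.0912e+8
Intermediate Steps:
u = 96 (u = -(-8)*(6 + 6) = -(-8)*12 = -4*(-24) = 96)
n(G) = 1393/15 (n(G) = 199/((-45*(-1/21))) = 199/(15/7) = 199*(7/15) = 1393/15)
(n(u) + K)*(-26520 + (-39 + 30*(-41))) = (1393/15 - 32808)*(-26520 + (-39 + 30*(-41))) = -490727*(-26520 + (-39 - 1230))/15 = -490727*(-26520 - 1269)/15 = -490727/15*(-27789) = 4545604201/5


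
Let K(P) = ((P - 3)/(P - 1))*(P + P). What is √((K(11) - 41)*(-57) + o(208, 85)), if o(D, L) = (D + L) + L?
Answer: 3*√4755/5 ≈ 41.374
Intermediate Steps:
K(P) = 2*P*(-3 + P)/(-1 + P) (K(P) = ((-3 + P)/(-1 + P))*(2*P) = 2*P*(-3 + P)/(-1 + P))
o(D, L) = D + 2*L
√((K(11) - 41)*(-57) + o(208, 85)) = √((2*11*(-3 + 11)/(-1 + 11) - 41)*(-57) + (208 + 2*85)) = √((2*11*8/10 - 41)*(-57) + (208 + 170)) = √((2*11*(⅒)*8 - 41)*(-57) + 378) = √((88/5 - 41)*(-57) + 378) = √(-117/5*(-57) + 378) = √(6669/5 + 378) = √(8559/5) = 3*√4755/5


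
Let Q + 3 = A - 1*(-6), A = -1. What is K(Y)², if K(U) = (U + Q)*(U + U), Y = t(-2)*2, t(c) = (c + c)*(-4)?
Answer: 4734976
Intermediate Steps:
Q = 2 (Q = -3 + (-1 - 1*(-6)) = -3 + (-1 + 6) = -3 + 5 = 2)
t(c) = -8*c (t(c) = (2*c)*(-4) = -8*c)
Y = 32 (Y = -8*(-2)*2 = 16*2 = 32)
K(U) = 2*U*(2 + U) (K(U) = (U + 2)*(U + U) = (2 + U)*(2*U) = 2*U*(2 + U))
K(Y)² = (2*32*(2 + 32))² = (2*32*34)² = 2176² = 4734976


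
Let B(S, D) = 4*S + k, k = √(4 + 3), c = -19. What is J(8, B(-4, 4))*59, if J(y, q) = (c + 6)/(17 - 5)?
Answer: -767/12 ≈ -63.917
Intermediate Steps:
k = √7 ≈ 2.6458
B(S, D) = √7 + 4*S (B(S, D) = 4*S + √7 = √7 + 4*S)
J(y, q) = -13/12 (J(y, q) = (-19 + 6)/(17 - 5) = -13/12)
J(8, B(-4, 4))*59 = -13/12*59 = -767/12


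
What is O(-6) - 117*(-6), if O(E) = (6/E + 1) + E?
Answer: 696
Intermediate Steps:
O(E) = 1 + E + 6/E (O(E) = (1 + 6/E) + E = 1 + E + 6/E)
O(-6) - 117*(-6) = (1 - 6 + 6/(-6)) - 117*(-6) = (1 - 6 + 6*(-⅙)) + 702 = (1 - 6 - 1) + 702 = -6 + 702 = 696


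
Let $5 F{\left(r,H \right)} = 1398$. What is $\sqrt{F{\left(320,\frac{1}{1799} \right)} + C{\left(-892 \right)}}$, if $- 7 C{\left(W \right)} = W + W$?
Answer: $\frac{\sqrt{654710}}{35} \approx 23.118$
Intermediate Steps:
$F{\left(r,H \right)} = \frac{1398}{5}$ ($F{\left(r,H \right)} = \frac{1}{5} \cdot 1398 = \frac{1398}{5}$)
$C{\left(W \right)} = - \frac{2 W}{7}$ ($C{\left(W \right)} = - \frac{W + W}{7} = - \frac{2 W}{7}$)
$\sqrt{F{\left(320,\frac{1}{1799} \right)} + C{\left(-892 \right)}} = \sqrt{\frac{1398}{5} - - \frac{1784}{7}} = \sqrt{\frac{1398}{5} + \frac{1784}{7}} = \sqrt{\frac{18706}{35}} = \frac{\sqrt{654710}}{35}$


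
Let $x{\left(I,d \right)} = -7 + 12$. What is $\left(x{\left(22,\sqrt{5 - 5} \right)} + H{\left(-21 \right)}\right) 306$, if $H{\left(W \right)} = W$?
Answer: $-4896$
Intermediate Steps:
$x{\left(I,d \right)} = 5$
$\left(x{\left(22,\sqrt{5 - 5} \right)} + H{\left(-21 \right)}\right) 306 = \left(5 - 21\right) 306 = \left(-16\right) 306 = -4896$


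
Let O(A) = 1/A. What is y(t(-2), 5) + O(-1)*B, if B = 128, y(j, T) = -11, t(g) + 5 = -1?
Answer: -139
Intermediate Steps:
t(g) = -6 (t(g) = -5 - 1 = -6)
y(t(-2), 5) + O(-1)*B = -11 + 128/(-1) = -11 - 1*128 = -11 - 128 = -139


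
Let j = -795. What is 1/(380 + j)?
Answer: -1/415 ≈ -0.0024096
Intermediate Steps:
1/(380 + j) = 1/(380 - 795) = 1/(-415) = -1/415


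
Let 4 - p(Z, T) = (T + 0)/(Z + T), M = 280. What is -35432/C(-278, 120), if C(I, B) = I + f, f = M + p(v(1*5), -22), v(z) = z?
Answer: -75293/10 ≈ -7529.3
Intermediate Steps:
p(Z, T) = 4 - T/(T + Z) (p(Z, T) = 4 - (T + 0)/(Z + T) = 4 - T/(T + Z))
f = 4806/17 (f = 280 + (3*(-22) + 4*(1*5))/(-22 + 1*5) = 280 + (-66 + 4*5)/(-22 + 5) = 280 + (-66 + 20)/(-17) = 280 - 1/17*(-46) = 280 + 46/17 = 4806/17 ≈ 282.71)
C(I, B) = 4806/17 + I (C(I, B) = I + 4806/17 = 4806/17 + I)
-35432/C(-278, 120) = -35432/(4806/17 - 278) = -35432/80/17 = -35432*17/80 = -75293/10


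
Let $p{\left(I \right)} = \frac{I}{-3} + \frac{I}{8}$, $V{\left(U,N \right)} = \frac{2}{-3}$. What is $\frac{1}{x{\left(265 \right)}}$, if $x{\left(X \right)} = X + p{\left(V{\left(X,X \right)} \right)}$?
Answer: $\frac{36}{9545} \approx 0.0037716$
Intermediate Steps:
$V{\left(U,N \right)} = - \frac{2}{3}$ ($V{\left(U,N \right)} = 2 \left(- \frac{1}{3}\right) = - \frac{2}{3}$)
$p{\left(I \right)} = - \frac{5 I}{24}$ ($p{\left(I \right)} = I \left(- \frac{1}{3}\right) + I \frac{1}{8} = - \frac{I}{3} + \frac{I}{8} = - \frac{5 I}{24}$)
$x{\left(X \right)} = \frac{5}{36} + X$ ($x{\left(X \right)} = X - - \frac{5}{36} = X + \frac{5}{36} = \frac{5}{36} + X$)
$\frac{1}{x{\left(265 \right)}} = \frac{1}{\frac{5}{36} + 265} = \frac{1}{\frac{9545}{36}} = \frac{36}{9545}$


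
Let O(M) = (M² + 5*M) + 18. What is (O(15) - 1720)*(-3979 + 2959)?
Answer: 1430040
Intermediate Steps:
O(M) = 18 + M² + 5*M
(O(15) - 1720)*(-3979 + 2959) = ((18 + 15² + 5*15) - 1720)*(-3979 + 2959) = ((18 + 225 + 75) - 1720)*(-1020) = (318 - 1720)*(-1020) = -1402*(-1020) = 1430040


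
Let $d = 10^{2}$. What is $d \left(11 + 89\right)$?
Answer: $10000$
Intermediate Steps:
$d = 100$
$d \left(11 + 89\right) = 100 \left(11 + 89\right) = 100 \cdot 100 = 10000$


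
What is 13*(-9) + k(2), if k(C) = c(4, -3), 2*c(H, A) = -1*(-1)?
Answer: -233/2 ≈ -116.50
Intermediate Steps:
c(H, A) = 1/2 (c(H, A) = (-1*(-1))/2 = (1/2)*1 = 1/2)
k(C) = 1/2
13*(-9) + k(2) = 13*(-9) + 1/2 = -117 + 1/2 = -233/2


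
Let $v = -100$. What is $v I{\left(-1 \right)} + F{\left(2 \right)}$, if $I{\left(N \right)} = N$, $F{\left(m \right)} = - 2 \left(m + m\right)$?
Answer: $92$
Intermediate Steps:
$F{\left(m \right)} = - 4 m$ ($F{\left(m \right)} = - 2 \cdot 2 m = - 4 m$)
$v I{\left(-1 \right)} + F{\left(2 \right)} = \left(-100\right) \left(-1\right) - 8 = 100 - 8 = 92$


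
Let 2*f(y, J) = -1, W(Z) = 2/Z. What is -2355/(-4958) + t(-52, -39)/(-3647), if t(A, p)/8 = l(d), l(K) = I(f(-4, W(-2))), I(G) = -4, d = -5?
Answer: 8747341/18081826 ≈ 0.48376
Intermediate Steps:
f(y, J) = -½ (f(y, J) = (½)*(-1) = -½)
l(K) = -4
t(A, p) = -32 (t(A, p) = 8*(-4) = -32)
-2355/(-4958) + t(-52, -39)/(-3647) = -2355/(-4958) - 32/(-3647) = -2355*(-1/4958) - 32*(-1/3647) = 2355/4958 + 32/3647 = 8747341/18081826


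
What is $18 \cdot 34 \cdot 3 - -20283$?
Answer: $22119$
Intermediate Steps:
$18 \cdot 34 \cdot 3 - -20283 = 612 \cdot 3 + 20283 = 1836 + 20283 = 22119$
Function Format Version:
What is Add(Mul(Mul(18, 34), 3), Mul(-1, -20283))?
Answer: 22119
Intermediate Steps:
Add(Mul(Mul(18, 34), 3), Mul(-1, -20283)) = Add(Mul(612, 3), 20283) = Add(1836, 20283) = 22119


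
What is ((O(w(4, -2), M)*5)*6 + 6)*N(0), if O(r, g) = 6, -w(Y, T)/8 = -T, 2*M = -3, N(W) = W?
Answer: 0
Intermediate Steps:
M = -3/2 (M = (½)*(-3) = -3/2 ≈ -1.5000)
w(Y, T) = 8*T (w(Y, T) = -(-8)*T = 8*T)
((O(w(4, -2), M)*5)*6 + 6)*N(0) = ((6*5)*6 + 6)*0 = (30*6 + 6)*0 = (180 + 6)*0 = 186*0 = 0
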